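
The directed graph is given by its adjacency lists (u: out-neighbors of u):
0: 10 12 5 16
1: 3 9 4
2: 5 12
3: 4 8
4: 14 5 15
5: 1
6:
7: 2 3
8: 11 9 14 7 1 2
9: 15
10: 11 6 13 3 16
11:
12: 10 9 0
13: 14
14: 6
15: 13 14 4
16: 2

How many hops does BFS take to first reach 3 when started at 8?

2

Level 0: 8
Level 1: 1, 2, 7, 9, 11, 14
Level 2: 3, 4, 5, 6, 12, 15
Level 3: 0, 10, 13
Level 4: 16
3 first appears at level 2.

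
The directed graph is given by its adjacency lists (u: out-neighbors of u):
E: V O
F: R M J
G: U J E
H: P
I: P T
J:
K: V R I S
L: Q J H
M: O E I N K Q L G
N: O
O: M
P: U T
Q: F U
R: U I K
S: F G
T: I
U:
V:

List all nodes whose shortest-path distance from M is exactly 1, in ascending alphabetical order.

Level 0: M
Level 1: E, G, I, K, L, N, O, Q
Level 2: F, H, J, P, R, S, T, U, V

E, G, I, K, L, N, O, Q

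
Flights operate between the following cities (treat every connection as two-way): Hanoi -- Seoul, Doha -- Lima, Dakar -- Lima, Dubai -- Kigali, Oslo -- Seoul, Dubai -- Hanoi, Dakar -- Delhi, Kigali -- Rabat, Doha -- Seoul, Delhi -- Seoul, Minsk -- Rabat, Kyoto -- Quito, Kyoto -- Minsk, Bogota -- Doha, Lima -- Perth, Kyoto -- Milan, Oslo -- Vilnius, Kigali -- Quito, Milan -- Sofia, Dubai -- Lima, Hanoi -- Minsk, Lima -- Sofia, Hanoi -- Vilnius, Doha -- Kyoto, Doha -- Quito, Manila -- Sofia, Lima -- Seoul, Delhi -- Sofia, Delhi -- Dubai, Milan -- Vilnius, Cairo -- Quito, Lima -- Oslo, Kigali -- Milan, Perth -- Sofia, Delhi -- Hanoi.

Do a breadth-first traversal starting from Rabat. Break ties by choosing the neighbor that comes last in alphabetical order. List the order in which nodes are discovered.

Visit Rabat; enqueue Minsk, Kigali → queue [Minsk, Kigali]
Visit Minsk; enqueue Kyoto, Hanoi → queue [Kigali, Kyoto, Hanoi]
Visit Kigali; enqueue Quito, Milan, Dubai → queue [Kyoto, Hanoi, Quito, Milan, Dubai]
Visit Kyoto; enqueue Doha → queue [Hanoi, Quito, Milan, Dubai, Doha]
Visit Hanoi; enqueue Vilnius, Seoul, Delhi → queue [Quito, Milan, Dubai, Doha, Vilnius, Seoul, Delhi]
Visit Quito; enqueue Cairo → queue [Milan, Dubai, Doha, Vilnius, Seoul, Delhi, Cairo]
Visit Milan; enqueue Sofia → queue [Dubai, Doha, Vilnius, Seoul, Delhi, Cairo, Sofia]
Visit Dubai; enqueue Lima → queue [Doha, Vilnius, Seoul, Delhi, Cairo, Sofia, Lima]
Visit Doha; enqueue Bogota → queue [Vilnius, Seoul, Delhi, Cairo, Sofia, Lima, Bogota]
Visit Vilnius; enqueue Oslo → queue [Seoul, Delhi, Cairo, Sofia, Lima, Bogota, Oslo]
Visit Seoul → queue [Delhi, Cairo, Sofia, Lima, Bogota, Oslo]
Visit Delhi; enqueue Dakar → queue [Cairo, Sofia, Lima, Bogota, Oslo, Dakar]
Visit Cairo → queue [Sofia, Lima, Bogota, Oslo, Dakar]
Visit Sofia; enqueue Perth, Manila → queue [Lima, Bogota, Oslo, Dakar, Perth, Manila]
Visit Lima → queue [Bogota, Oslo, Dakar, Perth, Manila]
Visit Bogota → queue [Oslo, Dakar, Perth, Manila]
Visit Oslo → queue [Dakar, Perth, Manila]
Visit Dakar → queue [Perth, Manila]
Visit Perth → queue [Manila]
Visit Manila → queue []

Rabat, Minsk, Kigali, Kyoto, Hanoi, Quito, Milan, Dubai, Doha, Vilnius, Seoul, Delhi, Cairo, Sofia, Lima, Bogota, Oslo, Dakar, Perth, Manila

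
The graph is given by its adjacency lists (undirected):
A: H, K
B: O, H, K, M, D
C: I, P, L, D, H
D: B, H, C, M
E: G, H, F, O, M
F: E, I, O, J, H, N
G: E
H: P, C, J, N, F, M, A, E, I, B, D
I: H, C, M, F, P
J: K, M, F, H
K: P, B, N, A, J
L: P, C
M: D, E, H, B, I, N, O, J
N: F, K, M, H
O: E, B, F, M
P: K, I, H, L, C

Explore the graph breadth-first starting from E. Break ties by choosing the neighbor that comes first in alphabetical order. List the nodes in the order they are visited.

Visit E; enqueue F, G, H, M, O → queue [F, G, H, M, O]
Visit F; enqueue I, J, N → queue [G, H, M, O, I, J, N]
Visit G → queue [H, M, O, I, J, N]
Visit H; enqueue A, B, C, D, P → queue [M, O, I, J, N, A, B, C, D, P]
Visit M → queue [O, I, J, N, A, B, C, D, P]
Visit O → queue [I, J, N, A, B, C, D, P]
Visit I → queue [J, N, A, B, C, D, P]
Visit J; enqueue K → queue [N, A, B, C, D, P, K]
Visit N → queue [A, B, C, D, P, K]
Visit A → queue [B, C, D, P, K]
Visit B → queue [C, D, P, K]
Visit C; enqueue L → queue [D, P, K, L]
Visit D → queue [P, K, L]
Visit P → queue [K, L]
Visit K → queue [L]
Visit L → queue []

E -> F -> G -> H -> M -> O -> I -> J -> N -> A -> B -> C -> D -> P -> K -> L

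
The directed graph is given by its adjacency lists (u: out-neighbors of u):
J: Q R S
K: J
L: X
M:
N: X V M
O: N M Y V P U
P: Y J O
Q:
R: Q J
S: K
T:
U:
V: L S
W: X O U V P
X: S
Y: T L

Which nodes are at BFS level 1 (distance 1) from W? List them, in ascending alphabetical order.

O, P, U, V, X

Level 0: W
Level 1: O, P, U, V, X
Level 2: J, L, M, N, S, Y
Level 3: K, Q, R, T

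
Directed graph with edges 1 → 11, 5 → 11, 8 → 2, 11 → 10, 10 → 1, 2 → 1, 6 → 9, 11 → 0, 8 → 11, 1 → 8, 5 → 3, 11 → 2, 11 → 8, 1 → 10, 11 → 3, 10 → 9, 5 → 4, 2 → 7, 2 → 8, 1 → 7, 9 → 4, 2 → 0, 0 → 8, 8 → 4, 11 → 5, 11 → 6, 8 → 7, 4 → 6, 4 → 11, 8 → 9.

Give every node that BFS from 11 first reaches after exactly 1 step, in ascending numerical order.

Level 0: 11
Level 1: 0, 2, 3, 5, 6, 8, 10
Level 2: 1, 4, 7, 9

0, 2, 3, 5, 6, 8, 10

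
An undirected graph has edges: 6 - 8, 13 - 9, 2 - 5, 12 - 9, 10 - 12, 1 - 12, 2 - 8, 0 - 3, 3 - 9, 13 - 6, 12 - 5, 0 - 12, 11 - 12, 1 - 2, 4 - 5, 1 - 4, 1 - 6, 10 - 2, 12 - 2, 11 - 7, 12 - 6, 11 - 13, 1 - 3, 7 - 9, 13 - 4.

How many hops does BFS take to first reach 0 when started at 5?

2

Level 0: 5
Level 1: 2, 4, 12
Level 2: 0, 1, 6, 8, 9, 10, 11, 13
Level 3: 3, 7
0 first appears at level 2.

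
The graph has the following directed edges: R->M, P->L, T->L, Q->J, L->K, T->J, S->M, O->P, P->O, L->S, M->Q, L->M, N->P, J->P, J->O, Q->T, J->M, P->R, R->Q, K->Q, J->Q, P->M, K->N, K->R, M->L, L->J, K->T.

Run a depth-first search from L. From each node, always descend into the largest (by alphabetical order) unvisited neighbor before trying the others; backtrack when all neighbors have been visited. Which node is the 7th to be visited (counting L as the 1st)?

P

Visit L
L → S
S → M
M → Q
Q → T
T → J
J → P
P → R
P → O
L → K
K → N

Visit order: L, S, M, Q, T, J, P, R, O, K, N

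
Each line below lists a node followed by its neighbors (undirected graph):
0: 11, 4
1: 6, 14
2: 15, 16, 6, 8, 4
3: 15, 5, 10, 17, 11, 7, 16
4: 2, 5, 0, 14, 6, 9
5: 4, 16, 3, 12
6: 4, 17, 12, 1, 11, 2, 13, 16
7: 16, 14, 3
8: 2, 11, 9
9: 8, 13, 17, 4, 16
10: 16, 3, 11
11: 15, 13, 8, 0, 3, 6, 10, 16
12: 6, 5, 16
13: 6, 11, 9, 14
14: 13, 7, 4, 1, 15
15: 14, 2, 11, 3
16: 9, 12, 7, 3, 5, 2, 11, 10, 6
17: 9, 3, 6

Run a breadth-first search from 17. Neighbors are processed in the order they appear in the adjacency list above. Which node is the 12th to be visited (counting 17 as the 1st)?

11

Visit 17; enqueue 9, 3, 6 → queue [9, 3, 6]
Visit 9; enqueue 8, 13, 4, 16 → queue [3, 6, 8, 13, 4, 16]
Visit 3; enqueue 15, 5, 10, 11, 7 → queue [6, 8, 13, 4, 16, 15, 5, 10, 11, 7]
Visit 6; enqueue 12, 1, 2 → queue [8, 13, 4, 16, 15, 5, 10, 11, 7, 12, 1, 2]
Visit 8 → queue [13, 4, 16, 15, 5, 10, 11, 7, 12, 1, 2]
Visit 13; enqueue 14 → queue [4, 16, 15, 5, 10, 11, 7, 12, 1, 2, 14]
Visit 4; enqueue 0 → queue [16, 15, 5, 10, 11, 7, 12, 1, 2, 14, 0]
Visit 16 → queue [15, 5, 10, 11, 7, 12, 1, 2, 14, 0]
Visit 15 → queue [5, 10, 11, 7, 12, 1, 2, 14, 0]
Visit 5 → queue [10, 11, 7, 12, 1, 2, 14, 0]
Visit 10 → queue [11, 7, 12, 1, 2, 14, 0]
Visit 11 → queue [7, 12, 1, 2, 14, 0]
Visit 7 → queue [12, 1, 2, 14, 0]
Visit 12 → queue [1, 2, 14, 0]
Visit 1 → queue [2, 14, 0]
Visit 2 → queue [14, 0]
Visit 14 → queue [0]
Visit 0 → queue []

Visit order: 17, 9, 3, 6, 8, 13, 4, 16, 15, 5, 10, 11, 7, 12, 1, 2, 14, 0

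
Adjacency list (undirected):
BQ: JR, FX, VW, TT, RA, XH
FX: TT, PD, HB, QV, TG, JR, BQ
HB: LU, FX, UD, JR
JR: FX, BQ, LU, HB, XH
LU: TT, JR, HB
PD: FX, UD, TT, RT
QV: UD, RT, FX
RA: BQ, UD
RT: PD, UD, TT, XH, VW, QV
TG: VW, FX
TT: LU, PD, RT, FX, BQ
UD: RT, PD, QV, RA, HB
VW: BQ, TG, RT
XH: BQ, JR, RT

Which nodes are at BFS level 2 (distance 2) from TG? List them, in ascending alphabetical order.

Level 0: TG
Level 1: FX, VW
Level 2: BQ, HB, JR, PD, QV, RT, TT
Level 3: LU, RA, UD, XH

BQ, HB, JR, PD, QV, RT, TT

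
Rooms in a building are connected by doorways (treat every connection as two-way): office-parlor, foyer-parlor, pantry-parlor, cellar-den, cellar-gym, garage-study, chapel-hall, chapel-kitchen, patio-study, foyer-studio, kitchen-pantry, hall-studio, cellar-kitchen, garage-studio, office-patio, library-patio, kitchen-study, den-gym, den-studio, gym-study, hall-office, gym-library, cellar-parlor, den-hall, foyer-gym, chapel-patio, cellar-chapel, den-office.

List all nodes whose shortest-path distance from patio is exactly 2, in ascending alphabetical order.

cellar, den, garage, gym, hall, kitchen, parlor

Level 0: patio
Level 1: chapel, library, office, study
Level 2: cellar, den, garage, gym, hall, kitchen, parlor
Level 3: foyer, pantry, studio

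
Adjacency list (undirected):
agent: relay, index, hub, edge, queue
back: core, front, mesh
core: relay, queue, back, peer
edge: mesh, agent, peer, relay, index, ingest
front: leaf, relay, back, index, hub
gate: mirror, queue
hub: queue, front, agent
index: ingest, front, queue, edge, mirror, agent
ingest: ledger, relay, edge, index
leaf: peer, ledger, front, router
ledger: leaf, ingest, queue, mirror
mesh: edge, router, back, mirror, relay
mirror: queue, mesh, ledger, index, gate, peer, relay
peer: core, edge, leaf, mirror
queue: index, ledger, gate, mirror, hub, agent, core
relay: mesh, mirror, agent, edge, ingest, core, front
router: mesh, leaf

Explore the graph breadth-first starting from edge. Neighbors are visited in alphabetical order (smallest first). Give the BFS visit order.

Visit edge; enqueue agent, index, ingest, mesh, peer, relay → queue [agent, index, ingest, mesh, peer, relay]
Visit agent; enqueue hub, queue → queue [index, ingest, mesh, peer, relay, hub, queue]
Visit index; enqueue front, mirror → queue [ingest, mesh, peer, relay, hub, queue, front, mirror]
Visit ingest; enqueue ledger → queue [mesh, peer, relay, hub, queue, front, mirror, ledger]
Visit mesh; enqueue back, router → queue [peer, relay, hub, queue, front, mirror, ledger, back, router]
Visit peer; enqueue core, leaf → queue [relay, hub, queue, front, mirror, ledger, back, router, core, leaf]
Visit relay → queue [hub, queue, front, mirror, ledger, back, router, core, leaf]
Visit hub → queue [queue, front, mirror, ledger, back, router, core, leaf]
Visit queue; enqueue gate → queue [front, mirror, ledger, back, router, core, leaf, gate]
Visit front → queue [mirror, ledger, back, router, core, leaf, gate]
Visit mirror → queue [ledger, back, router, core, leaf, gate]
Visit ledger → queue [back, router, core, leaf, gate]
Visit back → queue [router, core, leaf, gate]
Visit router → queue [core, leaf, gate]
Visit core → queue [leaf, gate]
Visit leaf → queue [gate]
Visit gate → queue []

edge agent index ingest mesh peer relay hub queue front mirror ledger back router core leaf gate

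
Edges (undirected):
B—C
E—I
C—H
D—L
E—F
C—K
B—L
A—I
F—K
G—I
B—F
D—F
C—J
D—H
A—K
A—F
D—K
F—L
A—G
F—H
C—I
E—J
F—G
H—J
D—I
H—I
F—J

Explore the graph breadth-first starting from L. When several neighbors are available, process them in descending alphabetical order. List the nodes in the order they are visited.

L -> F -> D -> B -> K -> J -> H -> G -> E -> A -> I -> C

Visit L; enqueue F, D, B → queue [F, D, B]
Visit F; enqueue K, J, H, G, E, A → queue [D, B, K, J, H, G, E, A]
Visit D; enqueue I → queue [B, K, J, H, G, E, A, I]
Visit B; enqueue C → queue [K, J, H, G, E, A, I, C]
Visit K → queue [J, H, G, E, A, I, C]
Visit J → queue [H, G, E, A, I, C]
Visit H → queue [G, E, A, I, C]
Visit G → queue [E, A, I, C]
Visit E → queue [A, I, C]
Visit A → queue [I, C]
Visit I → queue [C]
Visit C → queue []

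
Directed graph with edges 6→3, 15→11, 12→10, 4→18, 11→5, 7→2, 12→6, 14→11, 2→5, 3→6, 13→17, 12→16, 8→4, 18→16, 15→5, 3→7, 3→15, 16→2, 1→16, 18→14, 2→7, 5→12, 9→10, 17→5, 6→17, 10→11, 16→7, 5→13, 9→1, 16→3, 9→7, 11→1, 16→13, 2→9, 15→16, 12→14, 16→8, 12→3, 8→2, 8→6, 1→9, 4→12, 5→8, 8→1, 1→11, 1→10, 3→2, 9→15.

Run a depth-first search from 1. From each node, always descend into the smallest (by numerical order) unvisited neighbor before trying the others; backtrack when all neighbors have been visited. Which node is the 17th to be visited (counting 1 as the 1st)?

Visit 1
1 → 9
9 → 7
7 → 2
2 → 5
5 → 8
8 → 4
4 → 12
12 → 3
3 → 6
6 → 17
3 → 15
15 → 11
15 → 16
16 → 13
12 → 10
12 → 14
4 → 18

Visit order: 1, 9, 7, 2, 5, 8, 4, 12, 3, 6, 17, 15, 11, 16, 13, 10, 14, 18

14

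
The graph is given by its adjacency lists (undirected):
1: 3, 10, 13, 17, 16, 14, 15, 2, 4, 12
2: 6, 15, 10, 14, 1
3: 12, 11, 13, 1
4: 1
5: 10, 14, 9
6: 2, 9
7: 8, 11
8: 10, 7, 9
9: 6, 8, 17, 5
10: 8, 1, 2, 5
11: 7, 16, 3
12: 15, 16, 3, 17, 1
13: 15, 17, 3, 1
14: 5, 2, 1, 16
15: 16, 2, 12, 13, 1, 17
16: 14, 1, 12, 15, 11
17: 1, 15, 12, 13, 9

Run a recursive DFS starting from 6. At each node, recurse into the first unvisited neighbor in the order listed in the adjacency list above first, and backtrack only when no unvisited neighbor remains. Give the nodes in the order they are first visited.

Visit 6
6 → 2
2 → 15
15 → 16
16 → 14
14 → 5
5 → 10
10 → 8
8 → 7
7 → 11
11 → 3
3 → 12
12 → 17
17 → 1
1 → 13
1 → 4
17 → 9

6 → 2 → 15 → 16 → 14 → 5 → 10 → 8 → 7 → 11 → 3 → 12 → 17 → 1 → 13 → 4 → 9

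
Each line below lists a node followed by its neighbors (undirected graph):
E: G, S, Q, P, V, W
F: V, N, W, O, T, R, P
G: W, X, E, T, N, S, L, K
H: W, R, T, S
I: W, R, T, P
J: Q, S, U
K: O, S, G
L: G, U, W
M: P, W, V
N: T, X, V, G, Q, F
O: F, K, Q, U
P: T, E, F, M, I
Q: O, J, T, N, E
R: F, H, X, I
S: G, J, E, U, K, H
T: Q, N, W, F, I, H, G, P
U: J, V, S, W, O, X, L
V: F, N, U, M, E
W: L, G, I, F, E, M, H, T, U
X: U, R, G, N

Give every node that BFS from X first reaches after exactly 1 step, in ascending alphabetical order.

Level 0: X
Level 1: G, N, R, U
Level 2: E, F, H, I, J, K, L, O, Q, S, T, V, W
Level 3: M, P

G, N, R, U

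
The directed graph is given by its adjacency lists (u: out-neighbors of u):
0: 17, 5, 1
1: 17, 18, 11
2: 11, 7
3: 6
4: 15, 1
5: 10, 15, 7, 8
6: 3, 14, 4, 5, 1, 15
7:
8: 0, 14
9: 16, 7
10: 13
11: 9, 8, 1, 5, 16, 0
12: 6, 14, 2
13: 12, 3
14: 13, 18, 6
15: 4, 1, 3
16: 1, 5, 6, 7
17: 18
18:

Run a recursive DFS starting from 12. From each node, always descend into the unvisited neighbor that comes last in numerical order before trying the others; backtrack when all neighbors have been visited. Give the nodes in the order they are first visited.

12 → 14 → 18 → 13 → 3 → 6 → 15 → 4 → 1 → 17 → 11 → 16 → 7 → 5 → 10 → 8 → 0 → 9 → 2

Visit 12
12 → 14
14 → 18
14 → 13
13 → 3
3 → 6
6 → 15
15 → 4
4 → 1
1 → 17
1 → 11
11 → 16
16 → 7
16 → 5
5 → 10
5 → 8
8 → 0
11 → 9
12 → 2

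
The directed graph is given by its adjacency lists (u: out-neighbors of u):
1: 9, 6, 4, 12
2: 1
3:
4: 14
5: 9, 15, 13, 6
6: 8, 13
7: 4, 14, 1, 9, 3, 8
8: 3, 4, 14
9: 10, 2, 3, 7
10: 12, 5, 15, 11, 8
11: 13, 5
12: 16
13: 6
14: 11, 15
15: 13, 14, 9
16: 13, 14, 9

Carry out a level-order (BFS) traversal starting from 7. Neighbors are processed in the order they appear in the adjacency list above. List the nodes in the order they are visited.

7 → 4 → 14 → 1 → 9 → 3 → 8 → 11 → 15 → 6 → 12 → 10 → 2 → 13 → 5 → 16

Visit 7; enqueue 4, 14, 1, 9, 3, 8 → queue [4, 14, 1, 9, 3, 8]
Visit 4 → queue [14, 1, 9, 3, 8]
Visit 14; enqueue 11, 15 → queue [1, 9, 3, 8, 11, 15]
Visit 1; enqueue 6, 12 → queue [9, 3, 8, 11, 15, 6, 12]
Visit 9; enqueue 10, 2 → queue [3, 8, 11, 15, 6, 12, 10, 2]
Visit 3 → queue [8, 11, 15, 6, 12, 10, 2]
Visit 8 → queue [11, 15, 6, 12, 10, 2]
Visit 11; enqueue 13, 5 → queue [15, 6, 12, 10, 2, 13, 5]
Visit 15 → queue [6, 12, 10, 2, 13, 5]
Visit 6 → queue [12, 10, 2, 13, 5]
Visit 12; enqueue 16 → queue [10, 2, 13, 5, 16]
Visit 10 → queue [2, 13, 5, 16]
Visit 2 → queue [13, 5, 16]
Visit 13 → queue [5, 16]
Visit 5 → queue [16]
Visit 16 → queue []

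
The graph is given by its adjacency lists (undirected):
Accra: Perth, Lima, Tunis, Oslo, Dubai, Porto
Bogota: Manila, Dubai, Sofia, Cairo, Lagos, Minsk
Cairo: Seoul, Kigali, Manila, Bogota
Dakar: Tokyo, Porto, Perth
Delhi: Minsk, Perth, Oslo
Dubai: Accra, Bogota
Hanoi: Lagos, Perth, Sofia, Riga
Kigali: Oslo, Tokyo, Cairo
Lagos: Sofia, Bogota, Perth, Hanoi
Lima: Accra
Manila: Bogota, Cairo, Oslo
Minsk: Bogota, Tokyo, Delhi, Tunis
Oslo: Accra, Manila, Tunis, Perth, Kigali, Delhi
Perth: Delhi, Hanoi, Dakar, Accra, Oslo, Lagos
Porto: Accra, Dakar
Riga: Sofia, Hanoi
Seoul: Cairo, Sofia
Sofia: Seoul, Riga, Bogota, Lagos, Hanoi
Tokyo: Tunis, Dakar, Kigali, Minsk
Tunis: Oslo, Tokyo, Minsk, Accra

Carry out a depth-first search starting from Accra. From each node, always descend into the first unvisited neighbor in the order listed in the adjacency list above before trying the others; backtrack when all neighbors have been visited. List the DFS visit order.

Accra Perth Delhi Minsk Bogota Manila Cairo Seoul Sofia Riga Hanoi Lagos Kigali Oslo Tunis Tokyo Dakar Porto Dubai Lima

Visit Accra
Accra → Perth
Perth → Delhi
Delhi → Minsk
Minsk → Bogota
Bogota → Manila
Manila → Cairo
Cairo → Seoul
Seoul → Sofia
Sofia → Riga
Riga → Hanoi
Hanoi → Lagos
Cairo → Kigali
Kigali → Oslo
Oslo → Tunis
Tunis → Tokyo
Tokyo → Dakar
Dakar → Porto
Bogota → Dubai
Accra → Lima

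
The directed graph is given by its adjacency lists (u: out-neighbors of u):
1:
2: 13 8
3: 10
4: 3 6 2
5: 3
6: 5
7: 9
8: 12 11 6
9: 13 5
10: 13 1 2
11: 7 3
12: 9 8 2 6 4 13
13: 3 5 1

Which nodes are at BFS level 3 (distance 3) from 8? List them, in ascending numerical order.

1, 10

Level 0: 8
Level 1: 6, 11, 12
Level 2: 2, 3, 4, 5, 7, 9, 13
Level 3: 1, 10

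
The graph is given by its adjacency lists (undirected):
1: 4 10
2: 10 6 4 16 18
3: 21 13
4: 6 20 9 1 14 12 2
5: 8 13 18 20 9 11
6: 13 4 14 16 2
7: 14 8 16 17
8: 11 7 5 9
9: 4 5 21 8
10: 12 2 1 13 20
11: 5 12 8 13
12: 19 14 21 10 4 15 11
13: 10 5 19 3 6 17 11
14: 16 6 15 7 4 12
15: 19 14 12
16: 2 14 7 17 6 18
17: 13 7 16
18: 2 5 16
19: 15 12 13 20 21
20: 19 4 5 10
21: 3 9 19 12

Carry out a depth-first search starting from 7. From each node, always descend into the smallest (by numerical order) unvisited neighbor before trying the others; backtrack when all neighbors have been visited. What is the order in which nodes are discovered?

7 → 8 → 5 → 9 → 4 → 1 → 10 → 2 → 6 → 13 → 3 → 21 → 12 → 11 → 14 → 15 → 19 → 20 → 16 → 17 → 18

Visit 7
7 → 8
8 → 5
5 → 9
9 → 4
4 → 1
1 → 10
10 → 2
2 → 6
6 → 13
13 → 3
3 → 21
21 → 12
12 → 11
12 → 14
14 → 15
15 → 19
19 → 20
14 → 16
16 → 17
16 → 18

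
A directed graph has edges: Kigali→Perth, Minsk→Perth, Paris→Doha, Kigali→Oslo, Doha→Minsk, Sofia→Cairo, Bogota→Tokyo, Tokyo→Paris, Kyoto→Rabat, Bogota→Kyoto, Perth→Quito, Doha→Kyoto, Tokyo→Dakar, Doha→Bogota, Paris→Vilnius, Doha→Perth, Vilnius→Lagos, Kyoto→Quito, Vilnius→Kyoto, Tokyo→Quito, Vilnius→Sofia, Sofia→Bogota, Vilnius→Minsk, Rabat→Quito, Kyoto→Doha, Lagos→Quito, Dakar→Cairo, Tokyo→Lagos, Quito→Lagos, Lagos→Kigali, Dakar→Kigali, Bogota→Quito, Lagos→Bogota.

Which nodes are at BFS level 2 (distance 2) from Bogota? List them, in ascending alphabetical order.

Level 0: Bogota
Level 1: Kyoto, Quito, Tokyo
Level 2: Dakar, Doha, Lagos, Paris, Rabat
Level 3: Cairo, Kigali, Minsk, Perth, Vilnius
Level 4: Oslo, Sofia

Dakar, Doha, Lagos, Paris, Rabat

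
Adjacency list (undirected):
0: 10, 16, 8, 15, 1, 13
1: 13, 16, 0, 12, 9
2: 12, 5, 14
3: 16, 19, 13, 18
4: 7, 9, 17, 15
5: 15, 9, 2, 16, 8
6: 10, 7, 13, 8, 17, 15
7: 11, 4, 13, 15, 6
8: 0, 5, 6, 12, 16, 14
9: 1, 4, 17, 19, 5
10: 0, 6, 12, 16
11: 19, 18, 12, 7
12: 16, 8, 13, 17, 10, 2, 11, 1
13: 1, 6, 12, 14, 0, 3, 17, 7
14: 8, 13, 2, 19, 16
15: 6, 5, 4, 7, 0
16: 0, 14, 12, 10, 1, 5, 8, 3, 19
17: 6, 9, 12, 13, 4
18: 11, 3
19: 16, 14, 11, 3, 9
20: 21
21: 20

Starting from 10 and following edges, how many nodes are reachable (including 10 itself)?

20

BFS from 10 visits: 10, 0, 6, 12, 16, 8, 15, 1, 13, 7, 17, 2, 11, 14, 5, 3, 19, 4, 9, 18
Reachable nodes: 20 of 22 total.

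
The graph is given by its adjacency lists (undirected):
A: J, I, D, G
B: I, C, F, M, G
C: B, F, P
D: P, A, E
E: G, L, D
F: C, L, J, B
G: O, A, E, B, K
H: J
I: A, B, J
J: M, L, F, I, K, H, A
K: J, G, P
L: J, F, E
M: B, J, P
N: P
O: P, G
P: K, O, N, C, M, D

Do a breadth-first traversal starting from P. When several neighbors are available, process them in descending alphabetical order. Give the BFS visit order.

P → O → N → M → K → D → C → G → J → B → E → A → F → L → I → H

Visit P; enqueue O, N, M, K, D, C → queue [O, N, M, K, D, C]
Visit O; enqueue G → queue [N, M, K, D, C, G]
Visit N → queue [M, K, D, C, G]
Visit M; enqueue J, B → queue [K, D, C, G, J, B]
Visit K → queue [D, C, G, J, B]
Visit D; enqueue E, A → queue [C, G, J, B, E, A]
Visit C; enqueue F → queue [G, J, B, E, A, F]
Visit G → queue [J, B, E, A, F]
Visit J; enqueue L, I, H → queue [B, E, A, F, L, I, H]
Visit B → queue [E, A, F, L, I, H]
Visit E → queue [A, F, L, I, H]
Visit A → queue [F, L, I, H]
Visit F → queue [L, I, H]
Visit L → queue [I, H]
Visit I → queue [H]
Visit H → queue []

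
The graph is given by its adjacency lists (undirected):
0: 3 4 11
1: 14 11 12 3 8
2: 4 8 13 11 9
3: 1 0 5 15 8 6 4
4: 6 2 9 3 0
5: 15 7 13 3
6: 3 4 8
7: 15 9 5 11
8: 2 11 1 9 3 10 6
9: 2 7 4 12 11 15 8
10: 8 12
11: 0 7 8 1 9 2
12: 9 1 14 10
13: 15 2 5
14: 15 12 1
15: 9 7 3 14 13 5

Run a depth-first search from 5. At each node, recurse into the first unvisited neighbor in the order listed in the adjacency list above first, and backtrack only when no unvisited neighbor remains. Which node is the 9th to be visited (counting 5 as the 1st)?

14

Visit 5
5 → 15
15 → 9
9 → 2
2 → 4
4 → 6
6 → 3
3 → 1
1 → 14
14 → 12
12 → 10
10 → 8
8 → 11
11 → 0
11 → 7
2 → 13

Visit order: 5, 15, 9, 2, 4, 6, 3, 1, 14, 12, 10, 8, 11, 0, 7, 13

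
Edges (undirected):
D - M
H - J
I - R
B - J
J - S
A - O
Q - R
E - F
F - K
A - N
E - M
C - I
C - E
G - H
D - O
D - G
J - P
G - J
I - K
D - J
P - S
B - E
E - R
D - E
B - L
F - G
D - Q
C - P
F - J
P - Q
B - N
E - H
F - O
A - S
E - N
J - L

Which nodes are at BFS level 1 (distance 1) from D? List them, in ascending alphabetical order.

E, G, J, M, O, Q

Level 0: D
Level 1: E, G, J, M, O, Q
Level 2: A, B, C, F, H, L, N, P, R, S
Level 3: I, K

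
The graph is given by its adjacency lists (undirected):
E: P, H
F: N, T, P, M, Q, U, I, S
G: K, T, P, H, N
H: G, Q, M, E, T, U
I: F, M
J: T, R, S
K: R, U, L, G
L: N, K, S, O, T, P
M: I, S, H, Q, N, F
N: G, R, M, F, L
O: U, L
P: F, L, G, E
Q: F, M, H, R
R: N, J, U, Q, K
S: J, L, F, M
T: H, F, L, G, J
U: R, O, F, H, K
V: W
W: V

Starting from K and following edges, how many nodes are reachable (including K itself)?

17

BFS from K visits: K, U, R, L, G, O, H, F, Q, N, J, T, S, P, M, E, I
Reachable nodes: 17 of 19 total.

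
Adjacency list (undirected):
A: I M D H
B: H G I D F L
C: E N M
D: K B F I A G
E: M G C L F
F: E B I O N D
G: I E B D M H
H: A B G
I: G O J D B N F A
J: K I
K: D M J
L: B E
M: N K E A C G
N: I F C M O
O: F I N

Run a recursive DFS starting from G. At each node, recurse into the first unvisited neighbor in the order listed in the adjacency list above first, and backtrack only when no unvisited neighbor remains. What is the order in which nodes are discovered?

G -> I -> O -> F -> E -> M -> N -> C -> K -> D -> B -> H -> A -> L -> J

Visit G
G → I
I → O
O → F
F → E
E → M
M → N
N → C
M → K
K → D
D → B
B → H
H → A
B → L
K → J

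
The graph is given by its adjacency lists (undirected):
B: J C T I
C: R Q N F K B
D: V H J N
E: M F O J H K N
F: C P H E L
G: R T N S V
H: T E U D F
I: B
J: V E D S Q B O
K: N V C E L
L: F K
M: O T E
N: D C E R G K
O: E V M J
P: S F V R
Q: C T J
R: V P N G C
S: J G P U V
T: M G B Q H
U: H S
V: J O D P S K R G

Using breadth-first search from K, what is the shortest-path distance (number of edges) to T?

3

Level 0: K
Level 1: C, E, L, N, V
Level 2: B, D, F, G, H, J, M, O, P, Q, R, S
Level 3: I, T, U
T first appears at level 3.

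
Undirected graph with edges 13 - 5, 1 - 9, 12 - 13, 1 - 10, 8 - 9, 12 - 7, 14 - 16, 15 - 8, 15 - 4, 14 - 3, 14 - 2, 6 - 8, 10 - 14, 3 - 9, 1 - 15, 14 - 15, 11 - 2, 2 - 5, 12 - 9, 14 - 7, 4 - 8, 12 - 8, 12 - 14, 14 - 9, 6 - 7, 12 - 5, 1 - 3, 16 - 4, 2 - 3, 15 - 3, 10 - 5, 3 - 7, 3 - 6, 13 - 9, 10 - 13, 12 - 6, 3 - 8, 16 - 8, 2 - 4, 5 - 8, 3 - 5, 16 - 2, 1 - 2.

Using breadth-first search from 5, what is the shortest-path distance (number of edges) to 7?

Level 0: 5
Level 1: 2, 3, 8, 10, 12, 13
Level 2: 1, 4, 6, 7, 9, 11, 14, 15, 16
7 first appears at level 2.

2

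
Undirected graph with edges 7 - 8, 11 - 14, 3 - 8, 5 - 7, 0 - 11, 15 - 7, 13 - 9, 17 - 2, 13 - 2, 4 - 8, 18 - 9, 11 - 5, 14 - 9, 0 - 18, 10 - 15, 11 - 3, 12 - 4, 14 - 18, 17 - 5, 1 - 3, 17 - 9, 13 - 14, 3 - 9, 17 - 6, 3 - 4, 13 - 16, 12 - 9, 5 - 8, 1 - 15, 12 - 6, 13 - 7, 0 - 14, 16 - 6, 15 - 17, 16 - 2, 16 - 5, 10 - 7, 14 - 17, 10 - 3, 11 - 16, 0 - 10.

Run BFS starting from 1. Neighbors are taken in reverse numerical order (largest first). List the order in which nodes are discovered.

Visit 1; enqueue 15, 3 → queue [15, 3]
Visit 15; enqueue 17, 10, 7 → queue [3, 17, 10, 7]
Visit 3; enqueue 11, 9, 8, 4 → queue [17, 10, 7, 11, 9, 8, 4]
Visit 17; enqueue 14, 6, 5, 2 → queue [10, 7, 11, 9, 8, 4, 14, 6, 5, 2]
Visit 10; enqueue 0 → queue [7, 11, 9, 8, 4, 14, 6, 5, 2, 0]
Visit 7; enqueue 13 → queue [11, 9, 8, 4, 14, 6, 5, 2, 0, 13]
Visit 11; enqueue 16 → queue [9, 8, 4, 14, 6, 5, 2, 0, 13, 16]
Visit 9; enqueue 18, 12 → queue [8, 4, 14, 6, 5, 2, 0, 13, 16, 18, 12]
Visit 8 → queue [4, 14, 6, 5, 2, 0, 13, 16, 18, 12]
Visit 4 → queue [14, 6, 5, 2, 0, 13, 16, 18, 12]
Visit 14 → queue [6, 5, 2, 0, 13, 16, 18, 12]
Visit 6 → queue [5, 2, 0, 13, 16, 18, 12]
Visit 5 → queue [2, 0, 13, 16, 18, 12]
Visit 2 → queue [0, 13, 16, 18, 12]
Visit 0 → queue [13, 16, 18, 12]
Visit 13 → queue [16, 18, 12]
Visit 16 → queue [18, 12]
Visit 18 → queue [12]
Visit 12 → queue []

1 15 3 17 10 7 11 9 8 4 14 6 5 2 0 13 16 18 12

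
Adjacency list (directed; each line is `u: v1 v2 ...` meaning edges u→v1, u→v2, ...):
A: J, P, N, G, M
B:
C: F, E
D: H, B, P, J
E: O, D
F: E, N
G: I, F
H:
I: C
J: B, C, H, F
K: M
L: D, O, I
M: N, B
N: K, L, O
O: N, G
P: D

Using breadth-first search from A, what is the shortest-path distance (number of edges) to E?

Level 0: A
Level 1: G, J, M, N, P
Level 2: B, C, D, F, H, I, K, L, O
Level 3: E
E first appears at level 3.

3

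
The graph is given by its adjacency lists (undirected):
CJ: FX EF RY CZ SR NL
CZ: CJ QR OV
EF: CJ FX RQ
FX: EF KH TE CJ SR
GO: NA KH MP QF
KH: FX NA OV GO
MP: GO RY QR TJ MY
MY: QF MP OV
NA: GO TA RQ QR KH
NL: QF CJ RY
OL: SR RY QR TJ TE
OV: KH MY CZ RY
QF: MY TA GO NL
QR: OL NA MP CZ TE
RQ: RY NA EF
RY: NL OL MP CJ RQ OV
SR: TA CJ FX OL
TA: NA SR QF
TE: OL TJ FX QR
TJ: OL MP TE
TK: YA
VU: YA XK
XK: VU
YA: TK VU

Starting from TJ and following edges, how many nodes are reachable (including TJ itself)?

BFS from TJ visits: TJ, TE, OL, MP, QR, FX, SR, RY, MY, GO, NA, CZ, KH, EF, CJ, TA, RQ, OV, NL, QF
Reachable nodes: 20 of 24 total.

20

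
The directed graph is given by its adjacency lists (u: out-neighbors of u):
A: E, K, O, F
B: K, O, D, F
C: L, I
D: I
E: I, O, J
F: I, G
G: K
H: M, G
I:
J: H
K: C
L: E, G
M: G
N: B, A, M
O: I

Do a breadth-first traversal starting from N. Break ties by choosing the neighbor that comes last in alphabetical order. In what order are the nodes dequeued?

Visit N; enqueue M, B, A → queue [M, B, A]
Visit M; enqueue G → queue [B, A, G]
Visit B; enqueue O, K, F, D → queue [A, G, O, K, F, D]
Visit A; enqueue E → queue [G, O, K, F, D, E]
Visit G → queue [O, K, F, D, E]
Visit O; enqueue I → queue [K, F, D, E, I]
Visit K; enqueue C → queue [F, D, E, I, C]
Visit F → queue [D, E, I, C]
Visit D → queue [E, I, C]
Visit E; enqueue J → queue [I, C, J]
Visit I → queue [C, J]
Visit C; enqueue L → queue [J, L]
Visit J; enqueue H → queue [L, H]
Visit L → queue [H]
Visit H → queue []

N → M → B → A → G → O → K → F → D → E → I → C → J → L → H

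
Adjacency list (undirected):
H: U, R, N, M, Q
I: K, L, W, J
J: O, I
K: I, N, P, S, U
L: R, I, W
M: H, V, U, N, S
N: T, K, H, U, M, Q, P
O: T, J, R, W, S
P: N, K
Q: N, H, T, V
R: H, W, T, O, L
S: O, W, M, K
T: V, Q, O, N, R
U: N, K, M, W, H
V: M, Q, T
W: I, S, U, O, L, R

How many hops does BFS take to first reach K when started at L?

2

Level 0: L
Level 1: I, R, W
Level 2: H, J, K, O, S, T, U
Level 3: M, N, P, Q, V
K first appears at level 2.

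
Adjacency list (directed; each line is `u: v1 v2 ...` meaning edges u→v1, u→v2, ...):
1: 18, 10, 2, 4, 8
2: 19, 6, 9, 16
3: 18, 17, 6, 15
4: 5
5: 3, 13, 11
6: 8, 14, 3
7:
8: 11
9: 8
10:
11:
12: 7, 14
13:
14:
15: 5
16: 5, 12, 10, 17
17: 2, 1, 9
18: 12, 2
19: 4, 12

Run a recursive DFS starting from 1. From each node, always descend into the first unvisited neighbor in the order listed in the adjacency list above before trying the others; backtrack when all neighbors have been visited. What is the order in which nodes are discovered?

1 18 12 7 14 2 19 4 5 3 17 9 8 11 6 15 13 16 10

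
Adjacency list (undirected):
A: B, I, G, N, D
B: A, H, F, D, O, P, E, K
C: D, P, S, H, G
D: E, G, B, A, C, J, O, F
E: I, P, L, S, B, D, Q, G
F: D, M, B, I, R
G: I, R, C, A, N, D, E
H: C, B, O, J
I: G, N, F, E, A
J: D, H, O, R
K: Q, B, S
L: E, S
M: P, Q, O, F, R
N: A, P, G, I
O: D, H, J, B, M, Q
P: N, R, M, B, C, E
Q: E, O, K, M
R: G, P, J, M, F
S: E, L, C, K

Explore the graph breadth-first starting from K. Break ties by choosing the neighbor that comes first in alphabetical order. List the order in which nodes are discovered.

Visit K; enqueue B, Q, S → queue [B, Q, S]
Visit B; enqueue A, D, E, F, H, O, P → queue [Q, S, A, D, E, F, H, O, P]
Visit Q; enqueue M → queue [S, A, D, E, F, H, O, P, M]
Visit S; enqueue C, L → queue [A, D, E, F, H, O, P, M, C, L]
Visit A; enqueue G, I, N → queue [D, E, F, H, O, P, M, C, L, G, I, N]
Visit D; enqueue J → queue [E, F, H, O, P, M, C, L, G, I, N, J]
Visit E → queue [F, H, O, P, M, C, L, G, I, N, J]
Visit F; enqueue R → queue [H, O, P, M, C, L, G, I, N, J, R]
Visit H → queue [O, P, M, C, L, G, I, N, J, R]
Visit O → queue [P, M, C, L, G, I, N, J, R]
Visit P → queue [M, C, L, G, I, N, J, R]
Visit M → queue [C, L, G, I, N, J, R]
Visit C → queue [L, G, I, N, J, R]
Visit L → queue [G, I, N, J, R]
Visit G → queue [I, N, J, R]
Visit I → queue [N, J, R]
Visit N → queue [J, R]
Visit J → queue [R]
Visit R → queue []

K, B, Q, S, A, D, E, F, H, O, P, M, C, L, G, I, N, J, R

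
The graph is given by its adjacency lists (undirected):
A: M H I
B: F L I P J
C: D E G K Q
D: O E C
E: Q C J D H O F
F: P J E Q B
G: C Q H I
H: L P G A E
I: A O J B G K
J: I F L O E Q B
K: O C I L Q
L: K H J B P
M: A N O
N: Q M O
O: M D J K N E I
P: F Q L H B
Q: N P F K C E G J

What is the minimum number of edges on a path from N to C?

Level 0: N
Level 1: M, O, Q
Level 2: A, C, D, E, F, G, I, J, K, P
Level 3: B, H, L
C first appears at level 2.

2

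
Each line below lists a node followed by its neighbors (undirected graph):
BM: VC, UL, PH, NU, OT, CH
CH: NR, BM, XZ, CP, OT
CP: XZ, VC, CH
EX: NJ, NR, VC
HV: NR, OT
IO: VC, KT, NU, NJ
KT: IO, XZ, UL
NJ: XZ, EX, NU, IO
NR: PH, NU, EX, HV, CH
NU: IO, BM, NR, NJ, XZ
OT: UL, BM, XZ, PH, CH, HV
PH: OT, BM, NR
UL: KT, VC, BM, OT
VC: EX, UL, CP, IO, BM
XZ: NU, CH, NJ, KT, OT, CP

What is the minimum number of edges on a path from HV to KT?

Level 0: HV
Level 1: NR, OT
Level 2: BM, CH, EX, NU, PH, UL, XZ
Level 3: CP, IO, KT, NJ, VC
KT first appears at level 3.

3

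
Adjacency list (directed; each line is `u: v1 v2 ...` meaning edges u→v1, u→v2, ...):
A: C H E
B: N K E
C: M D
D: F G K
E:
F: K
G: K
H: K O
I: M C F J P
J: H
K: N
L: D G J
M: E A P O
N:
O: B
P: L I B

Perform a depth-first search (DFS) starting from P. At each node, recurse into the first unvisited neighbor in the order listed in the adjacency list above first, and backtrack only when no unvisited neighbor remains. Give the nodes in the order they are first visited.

Visit P
P → L
L → D
D → F
F → K
K → N
D → G
L → J
J → H
H → O
O → B
B → E
P → I
I → M
M → A
A → C

P L D F K N G J H O B E I M A C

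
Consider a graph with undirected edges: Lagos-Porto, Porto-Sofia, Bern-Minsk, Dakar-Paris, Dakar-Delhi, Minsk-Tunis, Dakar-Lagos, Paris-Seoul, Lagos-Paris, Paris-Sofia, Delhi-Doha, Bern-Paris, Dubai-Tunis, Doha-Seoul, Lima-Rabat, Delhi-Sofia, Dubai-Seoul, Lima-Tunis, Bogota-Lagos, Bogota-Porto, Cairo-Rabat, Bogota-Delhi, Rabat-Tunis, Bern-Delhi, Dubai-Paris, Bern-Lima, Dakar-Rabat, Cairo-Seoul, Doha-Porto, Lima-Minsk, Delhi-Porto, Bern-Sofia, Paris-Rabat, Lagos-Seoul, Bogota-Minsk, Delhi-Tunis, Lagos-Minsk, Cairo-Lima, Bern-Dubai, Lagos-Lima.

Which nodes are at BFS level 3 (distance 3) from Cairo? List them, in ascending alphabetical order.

Level 0: Cairo
Level 1: Lima, Rabat, Seoul
Level 2: Bern, Dakar, Doha, Dubai, Lagos, Minsk, Paris, Tunis
Level 3: Bogota, Delhi, Porto, Sofia

Bogota, Delhi, Porto, Sofia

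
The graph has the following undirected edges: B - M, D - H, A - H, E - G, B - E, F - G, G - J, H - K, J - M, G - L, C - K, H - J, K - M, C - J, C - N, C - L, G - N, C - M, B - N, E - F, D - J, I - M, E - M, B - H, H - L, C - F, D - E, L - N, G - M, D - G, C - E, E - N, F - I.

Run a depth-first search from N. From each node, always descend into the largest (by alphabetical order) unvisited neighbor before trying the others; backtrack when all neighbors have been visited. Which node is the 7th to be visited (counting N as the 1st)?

Visit N
N → L
L → H
H → K
K → M
M → J
J → G
G → F
F → I
F → E
E → D
E → C
E → B
H → A

Visit order: N, L, H, K, M, J, G, F, I, E, D, C, B, A

G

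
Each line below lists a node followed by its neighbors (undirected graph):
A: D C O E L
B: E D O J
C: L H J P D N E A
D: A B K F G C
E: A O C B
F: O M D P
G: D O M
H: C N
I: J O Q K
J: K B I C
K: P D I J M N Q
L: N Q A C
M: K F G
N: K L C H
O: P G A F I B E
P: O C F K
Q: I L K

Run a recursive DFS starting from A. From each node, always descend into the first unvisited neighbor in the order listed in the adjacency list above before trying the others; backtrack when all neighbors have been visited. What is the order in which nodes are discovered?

Visit A
A → D
D → B
B → E
E → O
O → P
P → C
C → L
L → N
N → K
K → I
I → J
I → Q
K → M
M → F
M → G
N → H

A -> D -> B -> E -> O -> P -> C -> L -> N -> K -> I -> J -> Q -> M -> F -> G -> H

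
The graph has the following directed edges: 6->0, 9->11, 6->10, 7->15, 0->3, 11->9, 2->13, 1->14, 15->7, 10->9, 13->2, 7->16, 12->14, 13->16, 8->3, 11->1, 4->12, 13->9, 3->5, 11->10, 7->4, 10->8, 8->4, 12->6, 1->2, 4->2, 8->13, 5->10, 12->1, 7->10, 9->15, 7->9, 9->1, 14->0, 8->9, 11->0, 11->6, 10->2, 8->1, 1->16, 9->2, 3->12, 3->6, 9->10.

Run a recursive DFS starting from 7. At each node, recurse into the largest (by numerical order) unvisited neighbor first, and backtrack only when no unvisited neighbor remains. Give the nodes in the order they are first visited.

Visit 7
7 → 16
7 → 15
7 → 10
10 → 9
9 → 11
11 → 6
6 → 0
0 → 3
3 → 12
12 → 14
12 → 1
1 → 2
2 → 13
3 → 5
10 → 8
8 → 4

7, 16, 15, 10, 9, 11, 6, 0, 3, 12, 14, 1, 2, 13, 5, 8, 4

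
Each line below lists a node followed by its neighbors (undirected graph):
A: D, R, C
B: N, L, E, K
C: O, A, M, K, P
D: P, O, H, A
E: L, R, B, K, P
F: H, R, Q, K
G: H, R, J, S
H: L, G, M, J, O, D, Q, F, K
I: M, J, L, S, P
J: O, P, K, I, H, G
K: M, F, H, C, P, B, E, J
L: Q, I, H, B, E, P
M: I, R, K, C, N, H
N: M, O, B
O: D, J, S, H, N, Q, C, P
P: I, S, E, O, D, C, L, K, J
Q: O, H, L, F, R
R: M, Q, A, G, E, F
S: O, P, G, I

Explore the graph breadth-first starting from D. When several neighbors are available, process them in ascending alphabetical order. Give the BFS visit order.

D A H O P C R F G J K L M Q N S E I B

Visit D; enqueue A, H, O, P → queue [A, H, O, P]
Visit A; enqueue C, R → queue [H, O, P, C, R]
Visit H; enqueue F, G, J, K, L, M, Q → queue [O, P, C, R, F, G, J, K, L, M, Q]
Visit O; enqueue N, S → queue [P, C, R, F, G, J, K, L, M, Q, N, S]
Visit P; enqueue E, I → queue [C, R, F, G, J, K, L, M, Q, N, S, E, I]
Visit C → queue [R, F, G, J, K, L, M, Q, N, S, E, I]
Visit R → queue [F, G, J, K, L, M, Q, N, S, E, I]
Visit F → queue [G, J, K, L, M, Q, N, S, E, I]
Visit G → queue [J, K, L, M, Q, N, S, E, I]
Visit J → queue [K, L, M, Q, N, S, E, I]
Visit K; enqueue B → queue [L, M, Q, N, S, E, I, B]
Visit L → queue [M, Q, N, S, E, I, B]
Visit M → queue [Q, N, S, E, I, B]
Visit Q → queue [N, S, E, I, B]
Visit N → queue [S, E, I, B]
Visit S → queue [E, I, B]
Visit E → queue [I, B]
Visit I → queue [B]
Visit B → queue []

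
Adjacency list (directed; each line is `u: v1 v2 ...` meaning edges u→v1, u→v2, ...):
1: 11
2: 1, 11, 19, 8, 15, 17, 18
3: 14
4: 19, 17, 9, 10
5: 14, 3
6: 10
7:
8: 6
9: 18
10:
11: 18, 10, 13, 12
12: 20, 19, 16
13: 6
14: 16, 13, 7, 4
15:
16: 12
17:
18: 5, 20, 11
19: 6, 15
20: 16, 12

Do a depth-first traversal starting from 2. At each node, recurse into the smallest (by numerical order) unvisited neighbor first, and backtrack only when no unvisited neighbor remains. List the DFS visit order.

Visit 2
2 → 1
1 → 11
11 → 10
11 → 12
12 → 16
12 → 19
19 → 6
19 → 15
12 → 20
11 → 13
11 → 18
18 → 5
5 → 3
3 → 14
14 → 4
4 → 9
4 → 17
14 → 7
2 → 8

2, 1, 11, 10, 12, 16, 19, 6, 15, 20, 13, 18, 5, 3, 14, 4, 9, 17, 7, 8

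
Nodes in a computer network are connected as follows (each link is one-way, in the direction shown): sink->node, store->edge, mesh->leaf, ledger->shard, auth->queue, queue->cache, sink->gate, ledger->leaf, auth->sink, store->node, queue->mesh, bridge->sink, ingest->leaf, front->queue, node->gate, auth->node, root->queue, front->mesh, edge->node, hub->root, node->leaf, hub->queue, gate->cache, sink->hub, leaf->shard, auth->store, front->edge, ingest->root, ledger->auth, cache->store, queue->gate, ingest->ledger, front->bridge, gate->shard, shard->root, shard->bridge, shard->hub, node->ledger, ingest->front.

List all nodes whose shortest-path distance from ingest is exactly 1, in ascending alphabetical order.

Level 0: ingest
Level 1: front, leaf, ledger, root
Level 2: auth, bridge, edge, mesh, queue, shard
Level 3: cache, gate, hub, node, sink, store

front, leaf, ledger, root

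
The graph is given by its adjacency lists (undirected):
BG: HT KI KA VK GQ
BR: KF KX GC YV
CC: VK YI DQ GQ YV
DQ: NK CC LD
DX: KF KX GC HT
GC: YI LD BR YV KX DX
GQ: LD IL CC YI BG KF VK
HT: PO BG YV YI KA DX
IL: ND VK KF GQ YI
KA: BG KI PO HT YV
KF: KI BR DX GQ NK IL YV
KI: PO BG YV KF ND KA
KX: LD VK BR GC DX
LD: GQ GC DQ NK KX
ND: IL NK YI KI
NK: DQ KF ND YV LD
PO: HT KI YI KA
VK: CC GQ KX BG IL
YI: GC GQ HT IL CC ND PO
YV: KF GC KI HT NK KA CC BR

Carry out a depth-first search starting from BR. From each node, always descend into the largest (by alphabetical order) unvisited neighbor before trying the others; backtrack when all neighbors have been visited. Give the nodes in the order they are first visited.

BR, YV, NK, ND, YI, PO, KI, KF, IL, VK, KX, LD, GQ, CC, DQ, BG, KA, HT, DX, GC

Visit BR
BR → YV
YV → NK
NK → ND
ND → YI
YI → PO
PO → KI
KI → KF
KF → IL
IL → VK
VK → KX
KX → LD
LD → GQ
GQ → CC
CC → DQ
GQ → BG
BG → KA
KA → HT
HT → DX
DX → GC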